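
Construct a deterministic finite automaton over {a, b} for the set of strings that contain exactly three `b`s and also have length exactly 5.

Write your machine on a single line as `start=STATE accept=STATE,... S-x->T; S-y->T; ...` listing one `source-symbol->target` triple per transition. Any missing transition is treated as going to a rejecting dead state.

Run two small machines in parallel and take their product. One (5 states) tracks the count of `b`s, saturating at 4; the other (7 states) tracks the input length, saturating at 6. Each combined state is a pair, one component from each; accept when both components accept. Minimizing collapses redundant product states.
With 13 states:
          a    b  
>  S0     S1   S2 
   S1     S3   S4 
   S2     S4   S5 
   S3     S6   S7 
   S4     S7   S8 
   S5     S8   S9 
   S6     S6   S6 
   S7     S6  S10 
   S8    S10  S11 
   S9    S11   S6 
   S10    S6  S12 
   S11   S12   S6 
 * S12    S6   S6 
(> = start, * = accepting)

start=S0; accept=S12; S0-a->S1; S0-b->S2; S1-a->S3; S1-b->S4; S2-a->S4; S2-b->S5; S3-a->S6; S3-b->S7; S4-a->S7; S4-b->S8; S5-a->S8; S5-b->S9; S6-a->S6; S6-b->S6; S7-a->S6; S7-b->S10; S8-a->S10; S8-b->S11; S9-a->S11; S9-b->S6; S10-a->S6; S10-b->S12; S11-a->S12; S11-b->S6; S12-a->S6; S12-b->S6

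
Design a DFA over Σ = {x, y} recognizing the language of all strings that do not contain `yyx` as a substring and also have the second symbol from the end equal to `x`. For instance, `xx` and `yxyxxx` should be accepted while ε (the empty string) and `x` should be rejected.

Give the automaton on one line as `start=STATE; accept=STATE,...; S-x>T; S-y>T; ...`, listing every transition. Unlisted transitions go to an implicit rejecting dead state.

start=q0; accept=q3,q4; q0-x>q1; q0-y>q2; q1-x>q3; q1-y>q4; q2-x>q5; q2-y>q6; q3-x>q3; q3-y>q4; q4-x>q5; q4-y>q6; q5-x>q3; q5-y>q4; q6-x>q7; q6-y>q6; q7-x>q8; q7-y>q9; q8-x>q8; q8-y>q9; q9-x>q7; q9-y>q10; q10-x>q7; q10-y>q10

Handle the two conditions separately and then intersect. The first has 4 states tracking partial matches of the forbidden pattern `yyx`; the second has 7 states tracking the last 2 symbols read. A product state is a pair (one from each), accepting exactly when both do.
With 11 states:
          x    y  
>  q0     q1   q2 
   q1     q3   q4 
   q2     q5   q6 
 * q3     q3   q4 
 * q4     q5   q6 
   q5     q3   q4 
   q6     q7   q6 
   q7     q8   q9 
   q8     q8   q9 
   q9     q7  q10 
   q10    q7  q10 
(> = start, * = accepting)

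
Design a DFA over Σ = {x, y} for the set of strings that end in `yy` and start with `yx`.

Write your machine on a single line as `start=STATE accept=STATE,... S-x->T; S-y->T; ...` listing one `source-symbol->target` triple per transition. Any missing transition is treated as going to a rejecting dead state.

Build one automaton per condition and run them in lockstep. One (3 states) tracks how much of the suffix `yy` has currently been matched; the other (4 states) tracks whether the input so far still matches the prefix `yx`. Each combined state is a pair, one component from each; accept when both components accept. Minimizing collapses redundant product states.
6 states suffice.
        x   y  
>  s0   s1  s2 
   s1   s1  s1 
   s2   s3  s1 
   s3   s3  s4 
   s4   s3  s5 
 * s5   s3  s5 
(> = start, * = accepting)

start=s0; accept=s5; s0-x->s1; s0-y->s2; s1-x->s1; s1-y->s1; s2-x->s3; s2-y->s1; s3-x->s3; s3-y->s4; s4-x->s3; s4-y->s5; s5-x->s3; s5-y->s5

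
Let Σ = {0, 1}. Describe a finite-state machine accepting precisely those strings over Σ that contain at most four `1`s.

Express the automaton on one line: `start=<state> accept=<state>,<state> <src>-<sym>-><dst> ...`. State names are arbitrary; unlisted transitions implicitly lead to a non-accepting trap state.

Count `1`s, saturating at 5: states q0 through q4 mean 0 through 4 `1`s seen; q5 means more than 4. Each `1` increments (capped at q5); other symbols loop. Accept from {q0, q1, q2, q3, q4}.
6 states suffice.
        0   1  
>* q0   q0  q1 
 * q1   q1  q2 
 * q2   q2  q3 
 * q3   q3  q4 
 * q4   q4  q5 
   q5   q5  q5 
(> = start, * = accepting)

start=q0 accept=q0,q1,q2,q3,q4 q0-0->q0 q0-1->q1 q1-0->q1 q1-1->q2 q2-0->q2 q2-1->q3 q3-0->q3 q3-1->q4 q4-0->q4 q4-1->q5 q5-0->q5 q5-1->q5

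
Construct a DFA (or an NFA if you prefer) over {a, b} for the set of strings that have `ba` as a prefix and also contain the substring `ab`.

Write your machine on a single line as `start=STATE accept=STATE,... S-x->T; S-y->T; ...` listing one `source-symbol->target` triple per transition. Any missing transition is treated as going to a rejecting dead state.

start=S0; accept=S4; S0-a->S1; S0-b->S2; S1-a->S1; S1-b->S1; S2-a->S3; S2-b->S1; S3-a->S3; S3-b->S4; S4-a->S4; S4-b->S4

Run two small machines in parallel and take their product. The first has 4 states tracking whether the input so far still matches the prefix `ba`; the second has 3 states tracking whether and how much of `ab` has been seen. A product state is a pair (one from each), accepting exactly when both do. After merging equivalent states the machine shrinks.
5 states suffice.
        a   b  
>  S0   S1  S2 
   S1   S1  S1 
   S2   S3  S1 
   S3   S3  S4 
 * S4   S4  S4 
(> = start, * = accepting)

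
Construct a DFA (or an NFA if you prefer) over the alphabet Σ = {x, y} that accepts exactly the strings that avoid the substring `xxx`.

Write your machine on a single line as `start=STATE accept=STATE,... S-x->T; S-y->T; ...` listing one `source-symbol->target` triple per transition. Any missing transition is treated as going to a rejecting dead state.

This is the complement of 'contains `xxx`'. Use the same substring-matching states — q0 through q3 holding how much of `xxx` has just been matched — but flip the accepting set: everything except the trap q3 accepts.
        x   y  
>* q0   q1  q0 
 * q1   q2  q0 
 * q2   q3  q0 
   q3   q3  q3 
(> = start, * = accepting)

start=q0; accept=q0,q1,q2; q0-x->q1; q0-y->q0; q1-x->q2; q1-y->q0; q2-x->q3; q2-y->q0; q3-x->q3; q3-y->q3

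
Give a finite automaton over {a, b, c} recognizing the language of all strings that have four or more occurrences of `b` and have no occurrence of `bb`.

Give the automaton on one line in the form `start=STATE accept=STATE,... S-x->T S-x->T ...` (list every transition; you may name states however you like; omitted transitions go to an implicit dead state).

start=q0 accept=q8,q9 q0-a->q0 q0-b->q1 q0-c->q0 q1-a->q2 q1-b->q3 q1-c->q2 q2-a->q2 q2-b->q4 q2-c->q2 q3-a->q3 q3-b->q3 q3-c->q3 q4-a->q5 q4-b->q3 q4-c->q5 q5-a->q5 q5-b->q6 q5-c->q5 q6-a->q7 q6-b->q3 q6-c->q7 q7-a->q7 q7-b->q8 q7-c->q7 q8-a->q9 q8-b->q3 q8-c->q9 q9-a->q9 q9-b->q8 q9-c->q9

Build one automaton per condition and run them in lockstep. The first has 6 states tracking the count of `b`s, saturating at 5; the second has 3 states tracking partial matches of the forbidden pattern `bb`. A product state is a pair (one from each), accepting exactly when both do. Minimizing collapses redundant product states.
        a   b   c  
>  q0   q0  q1  q0 
   q1   q2  q3  q2 
   q2   q2  q4  q2 
   q3   q3  q3  q3 
   q4   q5  q3  q5 
   q5   q5  q6  q5 
   q6   q7  q3  q7 
   q7   q7  q8  q7 
 * q8   q9  q3  q9 
 * q9   q9  q8  q9 
(> = start, * = accepting)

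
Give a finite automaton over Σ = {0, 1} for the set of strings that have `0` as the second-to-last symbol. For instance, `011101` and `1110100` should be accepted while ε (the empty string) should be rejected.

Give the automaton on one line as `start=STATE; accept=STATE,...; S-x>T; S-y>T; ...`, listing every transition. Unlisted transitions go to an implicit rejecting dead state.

Because acceptance depends on a position counted from the end, the machine has to buffer the most recent 2 symbols. Make each state the string of the last up-to-2 symbols read; on input `x` shift the window left and append `x`. Accept when the buffered window has length 2 and begins with `0`.
        0   1  
>  S0   S1  S2 
   S1   S3  S4 
   S2   S5  S6 
 * S3   S3  S4 
 * S4   S5  S6 
   S5   S3  S4 
   S6   S5  S6 
(> = start, * = accepting)

start=S0; accept=S3,S4; S0-0>S1; S0-1>S2; S1-0>S3; S1-1>S4; S2-0>S5; S2-1>S6; S3-0>S3; S3-1>S4; S4-0>S5; S4-1>S6; S5-0>S3; S5-1>S4; S6-0>S5; S6-1>S6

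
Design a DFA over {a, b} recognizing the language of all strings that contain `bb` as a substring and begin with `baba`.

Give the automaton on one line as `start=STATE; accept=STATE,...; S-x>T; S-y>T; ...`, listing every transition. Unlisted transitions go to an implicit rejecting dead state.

Build one automaton per condition and run them in lockstep. One (3 states) tracks whether and how much of `bb` has been seen; the other (6 states) tracks whether the input so far still matches the prefix `baba`. Each combined state is a pair, one component from each; accept when both components accept. After merging equivalent states the machine shrinks.
        a   b  
>  q0   q1  q2 
   q1   q1  q1 
   q2   q3  q1 
   q3   q1  q4 
   q4   q5  q1 
   q5   q5  q6 
   q6   q5  q7 
 * q7   q7  q7 
(> = start, * = accepting)

start=q0; accept=q7; q0-a>q1; q0-b>q2; q1-a>q1; q1-b>q1; q2-a>q3; q2-b>q1; q3-a>q1; q3-b>q4; q4-a>q5; q4-b>q1; q5-a>q5; q5-b>q6; q6-a>q5; q6-b>q7; q7-a>q7; q7-b>q7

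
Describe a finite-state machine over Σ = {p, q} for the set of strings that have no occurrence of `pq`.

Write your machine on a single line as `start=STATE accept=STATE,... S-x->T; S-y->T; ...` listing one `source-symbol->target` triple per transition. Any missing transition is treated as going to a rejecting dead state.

start=A; accept=A,B; A-p->B; A-q->A; B-p->B; B-q->C; C-p->C; C-q->C

Track partial matches of the forbidden pattern `pq`. State C is a dead state reached once `pq` has occurred; every other state accepts. A means no part of `pq` is currently matched.
A 3-state machine:
       p  q 
>* A   B  A 
 * B   B  C 
   C   C  C 
(> = start, * = accepting)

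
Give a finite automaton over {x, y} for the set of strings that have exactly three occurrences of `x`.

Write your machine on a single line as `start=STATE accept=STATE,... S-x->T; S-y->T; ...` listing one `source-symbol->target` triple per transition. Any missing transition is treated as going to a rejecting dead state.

start=A; accept=D; A-x->B; A-y->A; B-x->C; B-y->B; C-x->D; C-y->C; D-x->E; D-y->D; E-x->E; E-y->E

Count `x`s, saturating at 4: states A through D mean 0 through 3 `x`s seen; E means more than 3. Each `x` increments (capped at E); other symbols loop. Accept from {D}.
With 5 states:
       x  y 
>  A   B  A 
   B   C  B 
   C   D  C 
 * D   E  D 
   E   E  E 
(> = start, * = accepting)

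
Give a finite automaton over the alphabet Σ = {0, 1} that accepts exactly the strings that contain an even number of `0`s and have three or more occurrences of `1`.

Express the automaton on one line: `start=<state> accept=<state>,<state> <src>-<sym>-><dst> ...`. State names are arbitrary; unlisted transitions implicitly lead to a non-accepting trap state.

start=S0 accept=S6,S8 S0-0->S1 S0-1->S2 S1-0->S0 S1-1->S3 S2-0->S3 S2-1->S4 S3-0->S2 S3-1->S5 S4-0->S5 S4-1->S6 S5-0->S4 S5-1->S7 S6-0->S7 S6-1->S8 S7-0->S6 S7-1->S9 S8-0->S9 S8-1->S8 S9-0->S8 S9-1->S9

Build one automaton per condition and run them in lockstep. The first has 2 states tracking the count of `0`s modulo 2; the second has 5 states tracking the count of `1`s, saturating at 4. A product state is a pair (one from each), accepting exactly when both do.
10 states suffice.
        0   1  
>  S0   S1  S2 
   S1   S0  S3 
   S2   S3  S4 
   S3   S2  S5 
   S4   S5  S6 
   S5   S4  S7 
 * S6   S7  S8 
   S7   S6  S9 
 * S8   S9  S8 
   S9   S8  S9 
(> = start, * = accepting)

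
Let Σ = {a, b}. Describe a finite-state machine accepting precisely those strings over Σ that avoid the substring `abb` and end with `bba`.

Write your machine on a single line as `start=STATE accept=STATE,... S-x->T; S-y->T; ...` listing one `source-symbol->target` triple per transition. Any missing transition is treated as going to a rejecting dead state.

start=s0; accept=s4; s0-a->s1; s0-b->s2; s1-a->s1; s1-b->s1; s2-a->s1; s2-b->s3; s3-a->s4; s3-b->s3; s4-a->s1; s4-b->s1

Handle the two conditions separately and then intersect. One (4 states) tracks partial matches of the forbidden pattern `abb`; the other (4 states) tracks how much of the suffix `bba` has currently been matched. Each combined state is a pair, one component from each; accept when both components accept. Minimizing collapses redundant product states.
A 5-state machine:
        a   b  
>  s0   s1  s2 
   s1   s1  s1 
   s2   s1  s3 
   s3   s4  s3 
 * s4   s1  s1 
(> = start, * = accepting)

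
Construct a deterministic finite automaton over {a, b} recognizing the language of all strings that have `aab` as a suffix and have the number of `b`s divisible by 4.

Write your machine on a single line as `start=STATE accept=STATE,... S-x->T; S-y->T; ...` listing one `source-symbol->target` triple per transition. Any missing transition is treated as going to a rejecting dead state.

Build one automaton per condition and run them in lockstep. One (4 states) tracks how much of the suffix `aab` has currently been matched; the other (4 states) tracks the count of `b`s modulo 4. Each combined state is a pair, one component from each; accept when both components accept. Equivalent product states are then merged.
A 7-state machine:
        a   b  
>  q0   q0  q1 
   q1   q1  q2 
   q2   q2  q3 
   q3   q4  q0 
   q4   q5  q0 
   q5   q5  q6 
 * q6   q0  q1 
(> = start, * = accepting)

start=q0; accept=q6; q0-a->q0; q0-b->q1; q1-a->q1; q1-b->q2; q2-a->q2; q2-b->q3; q3-a->q4; q3-b->q0; q4-a->q5; q4-b->q0; q5-a->q5; q5-b->q6; q6-a->q0; q6-b->q1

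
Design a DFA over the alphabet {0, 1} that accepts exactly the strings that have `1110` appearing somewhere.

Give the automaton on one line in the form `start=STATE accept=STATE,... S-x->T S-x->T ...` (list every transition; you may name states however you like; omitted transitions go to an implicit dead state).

Track how much of `1110` has been matched so far: state q0 is no progress, q4 is the absorbing accept state reached once `1110` has occurred. Intermediate states record partial matches; on a mismatch, fall back to the longest reusable overlap.
5 states suffice.
        0   1  
>  q0   q0  q1 
   q1   q0  q2 
   q2   q0  q3 
   q3   q4  q3 
 * q4   q4  q4 
(> = start, * = accepting)

start=q0 accept=q4 q0-0->q0 q0-1->q1 q1-0->q0 q1-1->q2 q2-0->q0 q2-1->q3 q3-0->q4 q3-1->q3 q4-0->q4 q4-1->q4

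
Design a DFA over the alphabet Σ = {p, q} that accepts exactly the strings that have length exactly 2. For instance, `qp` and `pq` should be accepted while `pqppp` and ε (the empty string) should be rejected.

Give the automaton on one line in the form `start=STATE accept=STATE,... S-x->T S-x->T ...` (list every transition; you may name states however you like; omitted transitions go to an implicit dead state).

We only need to distinguish lengths 0, 1, …, 2, and '>2'. Chain s0 → s1 → s2 → s3 on every symbol, with s3 looping. Accepting states: {s2}.
With 4 states:
        p   q  
>  s0   s1  s1 
   s1   s2  s2 
 * s2   s3  s3 
   s3   s3  s3 
(> = start, * = accepting)

start=s0 accept=s2 s0-p->s1 s0-q->s1 s1-p->s2 s1-q->s2 s2-p->s3 s2-q->s3 s3-p->s3 s3-q->s3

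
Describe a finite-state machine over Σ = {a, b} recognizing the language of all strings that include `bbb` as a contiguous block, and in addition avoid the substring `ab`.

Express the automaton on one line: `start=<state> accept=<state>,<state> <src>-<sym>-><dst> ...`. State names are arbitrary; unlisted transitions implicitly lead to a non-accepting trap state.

start=S0 accept=S4,S5 S0-a->S1 S0-b->S2 S1-a->S1 S1-b->S1 S2-a->S1 S2-b->S3 S3-a->S1 S3-b->S4 S4-a->S5 S4-b->S4 S5-a->S5 S5-b->S1

Build one automaton per condition and run them in lockstep. The first has 4 states tracking whether and how much of `bbb` has been seen; the second has 3 states tracking partial matches of the forbidden pattern `ab`. A product state is a pair (one from each), accepting exactly when both do. Minimizing collapses redundant product states.
A 6-state machine:
        a   b  
>  S0   S1  S2 
   S1   S1  S1 
   S2   S1  S3 
   S3   S1  S4 
 * S4   S5  S4 
 * S5   S5  S1 
(> = start, * = accepting)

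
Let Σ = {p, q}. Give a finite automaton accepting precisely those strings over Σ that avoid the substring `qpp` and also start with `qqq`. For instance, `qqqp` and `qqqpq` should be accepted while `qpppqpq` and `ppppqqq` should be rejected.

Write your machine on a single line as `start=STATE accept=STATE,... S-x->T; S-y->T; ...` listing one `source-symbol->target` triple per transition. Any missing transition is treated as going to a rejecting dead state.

start=s0; accept=s4,s5; s0-p->s1; s0-q->s2; s1-p->s1; s1-q->s1; s2-p->s1; s2-q->s3; s3-p->s1; s3-q->s4; s4-p->s5; s4-q->s4; s5-p->s1; s5-q->s4

Run two small machines in parallel and take their product. One (4 states) tracks partial matches of the forbidden pattern `qpp`; the other (5 states) tracks whether the input so far still matches the prefix `qqq`. Each combined state is a pair, one component from each; accept when both components accept. After merging equivalent states the machine shrinks.
With 6 states:
        p   q  
>  s0   s1  s2 
   s1   s1  s1 
   s2   s1  s3 
   s3   s1  s4 
 * s4   s5  s4 
 * s5   s1  s4 
(> = start, * = accepting)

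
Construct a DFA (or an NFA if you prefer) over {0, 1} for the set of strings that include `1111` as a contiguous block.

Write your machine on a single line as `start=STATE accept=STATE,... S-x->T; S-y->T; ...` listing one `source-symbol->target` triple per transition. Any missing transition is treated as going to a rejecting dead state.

start=q0; accept=q4; q0-0->q0; q0-1->q1; q1-0->q0; q1-1->q2; q2-0->q0; q2-1->q3; q3-0->q0; q3-1->q4; q4-0->q4; q4-1->q4

States q0..q3 record the length of the longest prefix of `1111` that matches the current input suffix. Reaching q4 means `1111` has been seen, and we stay there forever. Accept from q4.
5 states suffice.
        0   1  
>  q0   q0  q1 
   q1   q0  q2 
   q2   q0  q3 
   q3   q0  q4 
 * q4   q4  q4 
(> = start, * = accepting)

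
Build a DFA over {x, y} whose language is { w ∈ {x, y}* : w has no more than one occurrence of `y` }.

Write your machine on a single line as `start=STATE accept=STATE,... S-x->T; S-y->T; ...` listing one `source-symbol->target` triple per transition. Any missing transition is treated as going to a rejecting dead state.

start=q0; accept=q0,q1; q0-x->q0; q0-y->q1; q1-x->q1; q1-y->q2; q2-x->q2; q2-y->q2

Only the number of `y`s matters, and only up to 2. Make a chain q0 → q1 → q2 advanced by each `y` (with q2 absorbing); every other symbol self-loops. The accepting set is {q0, q1}.
        x   y  
>* q0   q0  q1 
 * q1   q1  q2 
   q2   q2  q2 
(> = start, * = accepting)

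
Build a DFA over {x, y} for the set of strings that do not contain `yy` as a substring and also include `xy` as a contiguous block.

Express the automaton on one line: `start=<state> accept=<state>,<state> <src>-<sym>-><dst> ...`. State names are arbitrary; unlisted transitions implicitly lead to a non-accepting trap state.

start=A accept=D,F A-x->B A-y->C B-x->B B-y->D C-x->B C-y->E D-x->F D-y->G E-x->H E-y->E F-x->F F-y->D G-x->G G-y->G H-x->H H-y->G

Run two small machines in parallel and take their product. The first has 3 states tracking partial matches of the forbidden pattern `yy`; the second has 3 states tracking whether and how much of `xy` has been seen. A product state is a pair (one from each), accepting exactly when both do.
An 8-state machine:
       x  y 
>  A   B  C 
   B   B  D 
   C   B  E 
 * D   F  G 
   E   H  E 
 * F   F  D 
   G   G  G 
   H   H  G 
(> = start, * = accepting)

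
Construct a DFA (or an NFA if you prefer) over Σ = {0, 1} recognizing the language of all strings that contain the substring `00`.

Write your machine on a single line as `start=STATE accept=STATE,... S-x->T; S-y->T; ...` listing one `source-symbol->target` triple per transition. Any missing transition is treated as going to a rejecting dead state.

States S0..S1 record the length of the longest prefix of `00` that matches the current input suffix. Reaching S2 means `00` has been seen, and we stay there forever. Accept from S2.
3 states suffice.
        0   1  
>  S0   S1  S0 
   S1   S2  S0 
 * S2   S2  S2 
(> = start, * = accepting)

start=S0; accept=S2; S0-0->S1; S0-1->S0; S1-0->S2; S1-1->S0; S2-0->S2; S2-1->S2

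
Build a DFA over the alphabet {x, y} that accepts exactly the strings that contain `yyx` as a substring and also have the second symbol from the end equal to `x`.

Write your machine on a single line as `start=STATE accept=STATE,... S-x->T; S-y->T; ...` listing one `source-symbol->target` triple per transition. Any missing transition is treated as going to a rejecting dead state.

start=s0; accept=s4,s5; s0-x->s0; s0-y->s1; s1-x->s0; s1-y->s2; s2-x->s3; s2-y->s2; s3-x->s4; s3-y->s5; s4-x->s4; s4-y->s5; s5-x->s3; s5-y->s2

Build one automaton per condition and run them in lockstep. One (4 states) tracks whether and how much of `yyx` has been seen; the other (7 states) tracks the last 2 symbols read. Each combined state is a pair, one component from each; accept when both components accept. After merging equivalent states the machine shrinks.
6 states suffice.
        x   y  
>  s0   s0  s1 
   s1   s0  s2 
   s2   s3  s2 
   s3   s4  s5 
 * s4   s4  s5 
 * s5   s3  s2 
(> = start, * = accepting)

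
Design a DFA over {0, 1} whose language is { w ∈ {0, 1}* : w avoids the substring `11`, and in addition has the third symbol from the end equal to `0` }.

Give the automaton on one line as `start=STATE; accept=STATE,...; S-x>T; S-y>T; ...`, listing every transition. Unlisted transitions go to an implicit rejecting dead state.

Build one automaton per condition and run them in lockstep. One (3 states) tracks partial matches of the forbidden pattern `11`; the other (15 states) tracks the last 3 symbols read. Each combined state is a pair, one component from each; accept when both components accept. Equivalent product states are then merged.
A 9-state machine:
        0   1  
>  q0   q1  q2 
   q1   q3  q4 
   q2   q1  q5 
   q3   q6  q7 
   q4   q8  q5 
   q5   q5  q5 
 * q6   q6  q7 
 * q7   q8  q5 
 * q8   q3  q4 
(> = start, * = accepting)

start=q0; accept=q6,q7,q8; q0-0>q1; q0-1>q2; q1-0>q3; q1-1>q4; q2-0>q1; q2-1>q5; q3-0>q6; q3-1>q7; q4-0>q8; q4-1>q5; q5-0>q5; q5-1>q5; q6-0>q6; q6-1>q7; q7-0>q8; q7-1>q5; q8-0>q3; q8-1>q4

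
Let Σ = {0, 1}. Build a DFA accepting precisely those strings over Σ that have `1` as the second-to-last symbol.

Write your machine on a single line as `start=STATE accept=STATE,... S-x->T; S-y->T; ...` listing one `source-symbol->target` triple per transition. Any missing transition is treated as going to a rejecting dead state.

start=q0; accept=q5,q6; q0-0->q1; q0-1->q2; q1-0->q3; q1-1->q4; q2-0->q5; q2-1->q6; q3-0->q3; q3-1->q4; q4-0->q5; q4-1->q6; q5-0->q3; q5-1->q4; q6-0->q5; q6-1->q6

A DFA must remember the last 2 symbols (since which symbol is second-to-last isn't known until the input ends). Use one state per possible window of the last ≤2 symbols; accept from those whose window starts with `1`.
A 7-state machine:
        0   1  
>  q0   q1  q2 
   q1   q3  q4 
   q2   q5  q6 
   q3   q3  q4 
   q4   q5  q6 
 * q5   q3  q4 
 * q6   q5  q6 
(> = start, * = accepting)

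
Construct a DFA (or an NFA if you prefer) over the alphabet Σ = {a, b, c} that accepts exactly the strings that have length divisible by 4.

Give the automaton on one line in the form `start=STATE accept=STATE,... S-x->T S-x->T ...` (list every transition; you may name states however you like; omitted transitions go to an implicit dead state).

start=s0 accept=s0 s0-a->s1 s0-b->s1 s0-c->s1 s1-a->s2 s1-b->s2 s1-c->s2 s2-a->s3 s2-b->s3 s2-c->s3 s3-a->s0 s3-b->s0 s3-c->s0

Count input length modulo 4: every symbol advances one step around the cycle s0 → s1 → s2 → s3 → s0. Accept at s0.
4 states suffice.
        a   b   c  
>* s0   s1  s1  s1 
   s1   s2  s2  s2 
   s2   s3  s3  s3 
   s3   s0  s0  s0 
(> = start, * = accepting)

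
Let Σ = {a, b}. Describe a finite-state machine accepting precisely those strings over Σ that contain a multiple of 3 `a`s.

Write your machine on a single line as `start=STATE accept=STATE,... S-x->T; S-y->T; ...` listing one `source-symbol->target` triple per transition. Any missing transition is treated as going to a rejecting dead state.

Keep the running count of `a`s modulo 3: each `a` advances along the cycle q0 → q1 → q2 → q0 while other symbols loop. Accept at q0.
        a   b  
>* q0   q1  q0 
   q1   q2  q1 
   q2   q0  q2 
(> = start, * = accepting)

start=q0; accept=q0; q0-a->q1; q0-b->q0; q1-a->q2; q1-b->q1; q2-a->q0; q2-b->q2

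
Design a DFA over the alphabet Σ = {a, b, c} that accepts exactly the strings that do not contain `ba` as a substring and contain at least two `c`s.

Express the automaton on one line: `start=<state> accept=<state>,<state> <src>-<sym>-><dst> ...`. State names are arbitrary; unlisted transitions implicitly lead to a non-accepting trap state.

start=q0 accept=q5,q6 q0-a->q0 q0-b->q1 q0-c->q2 q1-a->q3 q1-b->q1 q1-c->q2 q2-a->q2 q2-b->q4 q2-c->q5 q3-a->q3 q3-b->q3 q3-c->q3 q4-a->q3 q4-b->q4 q4-c->q5 q5-a->q5 q5-b->q6 q5-c->q5 q6-a->q3 q6-b->q6 q6-c->q5

Build one automaton per condition and run them in lockstep. The first has 3 states tracking partial matches of the forbidden pattern `ba`; the second has 4 states tracking the count of `c`s, saturating at 3. A product state is a pair (one from each), accepting exactly when both do. After merging equivalent states the machine shrinks.
7 states suffice.
        a   b   c  
>  q0   q0  q1  q2 
   q1   q3  q1  q2 
   q2   q2  q4  q5 
   q3   q3  q3  q3 
   q4   q3  q4  q5 
 * q5   q5  q6  q5 
 * q6   q3  q6  q5 
(> = start, * = accepting)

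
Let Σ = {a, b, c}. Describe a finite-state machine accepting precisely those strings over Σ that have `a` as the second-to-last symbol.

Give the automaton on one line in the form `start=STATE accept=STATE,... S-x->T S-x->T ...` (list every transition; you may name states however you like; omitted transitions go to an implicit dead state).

start=q0 accept=q4,q5,q6 q0-a->q1 q0-b->q2 q0-c->q3 q1-a->q4 q1-b->q5 q1-c->q6 q2-a->q7 q2-b->q8 q2-c->q9 q3-a->q10 q3-b->q11 q3-c->q12 q4-a->q4 q4-b->q5 q4-c->q6 q5-a->q7 q5-b->q8 q5-c->q9 q6-a->q10 q6-b->q11 q6-c->q12 q7-a->q4 q7-b->q5 q7-c->q6 q8-a->q7 q8-b->q8 q8-c->q9 q9-a->q10 q9-b->q11 q9-c->q12 q10-a->q4 q10-b->q5 q10-c->q6 q11-a->q7 q11-b->q8 q11-c->q9 q12-a->q10 q12-b->q11 q12-c->q12

Because acceptance depends on a position counted from the end, the machine has to buffer the most recent 2 symbols. Make each state the string of the last up-to-2 symbols read; on input `x` shift the window left and append `x`. Accept when the buffered window has length 2 and begins with `a`.
A 13-state machine:
          a    b    c  
>  q0     q1   q2   q3 
   q1     q4   q5   q6 
   q2     q7   q8   q9 
   q3    q10  q11  q12 
 * q4     q4   q5   q6 
 * q5     q7   q8   q9 
 * q6    q10  q11  q12 
   q7     q4   q5   q6 
   q8     q7   q8   q9 
   q9    q10  q11  q12 
   q10    q4   q5   q6 
   q11    q7   q8   q9 
   q12   q10  q11  q12 
(> = start, * = accepting)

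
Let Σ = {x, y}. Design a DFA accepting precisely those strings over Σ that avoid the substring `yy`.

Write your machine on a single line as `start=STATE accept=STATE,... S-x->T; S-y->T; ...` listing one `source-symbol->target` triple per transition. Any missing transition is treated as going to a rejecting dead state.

Track partial matches of the forbidden pattern `yy`. State C is a dead state reached once `yy` has occurred; every other state accepts. A means no part of `yy` is currently matched.
A 3-state machine:
       x  y 
>* A   A  B 
 * B   A  C 
   C   C  C 
(> = start, * = accepting)

start=A; accept=A,B; A-x->A; A-y->B; B-x->A; B-y->C; C-x->C; C-y->C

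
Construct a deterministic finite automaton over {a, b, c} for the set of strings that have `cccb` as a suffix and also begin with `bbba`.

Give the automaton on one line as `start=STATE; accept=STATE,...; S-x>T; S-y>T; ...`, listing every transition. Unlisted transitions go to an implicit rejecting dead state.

start=q0; accept=q9; q0-a>q1; q0-b>q2; q0-c>q1; q1-a>q1; q1-b>q1; q1-c>q1; q2-a>q1; q2-b>q3; q2-c>q1; q3-a>q1; q3-b>q4; q3-c>q1; q4-a>q5; q4-b>q1; q4-c>q1; q5-a>q5; q5-b>q5; q5-c>q6; q6-a>q5; q6-b>q5; q6-c>q7; q7-a>q5; q7-b>q5; q7-c>q8; q8-a>q5; q8-b>q9; q8-c>q8; q9-a>q5; q9-b>q5; q9-c>q6

Run two small machines in parallel and take their product. The first has 5 states tracking how much of the suffix `cccb` has currently been matched; the second has 6 states tracking whether the input so far still matches the prefix `bbba`. A product state is a pair (one from each), accepting exactly when both do. After merging equivalent states the machine shrinks.
A 10-state machine:
        a   b   c  
>  q0   q1  q2  q1 
   q1   q1  q1  q1 
   q2   q1  q3  q1 
   q3   q1  q4  q1 
   q4   q5  q1  q1 
   q5   q5  q5  q6 
   q6   q5  q5  q7 
   q7   q5  q5  q8 
   q8   q5  q9  q8 
 * q9   q5  q5  q6 
(> = start, * = accepting)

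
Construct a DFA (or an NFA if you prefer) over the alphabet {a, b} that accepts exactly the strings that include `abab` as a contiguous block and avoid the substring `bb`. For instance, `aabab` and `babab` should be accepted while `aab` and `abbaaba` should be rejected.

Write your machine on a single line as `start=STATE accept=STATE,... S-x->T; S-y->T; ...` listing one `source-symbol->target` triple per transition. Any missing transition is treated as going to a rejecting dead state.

Handle the two conditions separately and then intersect. One (5 states) tracks whether and how much of `abab` has been seen; the other (3 states) tracks partial matches of the forbidden pattern `bb`. Each combined state is a pair, one component from each; accept when both components accept. Minimizing collapses redundant product states.
8 states suffice.
        a   b  
>  S0   S1  S2 
   S1   S1  S3 
   S2   S1  S4 
   S3   S5  S4 
   S4   S4  S4 
   S5   S1  S6 
 * S6   S7  S4 
 * S7   S7  S6 
(> = start, * = accepting)

start=S0; accept=S6,S7; S0-a->S1; S0-b->S2; S1-a->S1; S1-b->S3; S2-a->S1; S2-b->S4; S3-a->S5; S3-b->S4; S4-a->S4; S4-b->S4; S5-a->S1; S5-b->S6; S6-a->S7; S6-b->S4; S7-a->S7; S7-b->S6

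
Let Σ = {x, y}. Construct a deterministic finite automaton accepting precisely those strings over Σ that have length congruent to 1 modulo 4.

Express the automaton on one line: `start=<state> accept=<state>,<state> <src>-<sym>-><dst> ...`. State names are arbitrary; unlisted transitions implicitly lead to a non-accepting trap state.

Count input length modulo 4: every symbol advances one step around the cycle s0 → s1 → s2 → s3 → s0. Accept at s1.
        x   y  
>  s0   s1  s1 
 * s1   s2  s2 
   s2   s3  s3 
   s3   s0  s0 
(> = start, * = accepting)

start=s0 accept=s1 s0-x->s1 s0-y->s1 s1-x->s2 s1-y->s2 s2-x->s3 s2-y->s3 s3-x->s0 s3-y->s0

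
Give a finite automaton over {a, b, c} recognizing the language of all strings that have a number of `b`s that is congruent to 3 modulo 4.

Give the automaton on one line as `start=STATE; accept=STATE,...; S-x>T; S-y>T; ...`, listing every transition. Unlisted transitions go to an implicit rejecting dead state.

Keep the running count of `b`s modulo 4: each `b` advances along the cycle S0 → S1 → S2 → S3 → S0 while other symbols loop. Accept at S3.
        a   b   c  
>  S0   S0  S1  S0 
   S1   S1  S2  S1 
   S2   S2  S3  S2 
 * S3   S3  S0  S3 
(> = start, * = accepting)

start=S0; accept=S3; S0-a>S0; S0-b>S1; S0-c>S0; S1-a>S1; S1-b>S2; S1-c>S1; S2-a>S2; S2-b>S3; S2-c>S2; S3-a>S3; S3-b>S0; S3-c>S3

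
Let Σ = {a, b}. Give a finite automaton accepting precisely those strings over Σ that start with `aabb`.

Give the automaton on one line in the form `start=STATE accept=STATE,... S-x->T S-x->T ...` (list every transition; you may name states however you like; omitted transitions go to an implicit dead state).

Check the first 4 symbols one by one: q0 through q3 record how many have matched `aabb` so far; any wrong symbol goes to the dead state q5. After all 4 match we enter the accepting sink q4.
A 6-state machine:
        a   b  
>  q0   q1  q5 
   q1   q2  q5 
   q2   q5  q3 
   q3   q5  q4 
 * q4   q4  q4 
   q5   q5  q5 
(> = start, * = accepting)

start=q0 accept=q4 q0-a->q1 q0-b->q5 q1-a->q2 q1-b->q5 q2-a->q5 q2-b->q3 q3-a->q5 q3-b->q4 q4-a->q4 q4-b->q4 q5-a->q5 q5-b->q5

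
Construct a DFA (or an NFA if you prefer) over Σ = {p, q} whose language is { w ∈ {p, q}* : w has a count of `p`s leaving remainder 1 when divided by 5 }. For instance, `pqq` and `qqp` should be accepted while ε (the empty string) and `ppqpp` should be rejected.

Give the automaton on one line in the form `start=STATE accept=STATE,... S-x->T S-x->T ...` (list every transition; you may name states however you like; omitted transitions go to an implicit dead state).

Keep the running count of `p`s modulo 5: each `p` advances along the cycle s0 → s1 → s2 → s3 → s4 → s0 while other symbols loop. Accept at s1.
        p   q  
>  s0   s1  s0 
 * s1   s2  s1 
   s2   s3  s2 
   s3   s4  s3 
   s4   s0  s4 
(> = start, * = accepting)

start=s0 accept=s1 s0-p->s1 s0-q->s0 s1-p->s2 s1-q->s1 s2-p->s3 s2-q->s2 s3-p->s4 s3-q->s3 s4-p->s0 s4-q->s4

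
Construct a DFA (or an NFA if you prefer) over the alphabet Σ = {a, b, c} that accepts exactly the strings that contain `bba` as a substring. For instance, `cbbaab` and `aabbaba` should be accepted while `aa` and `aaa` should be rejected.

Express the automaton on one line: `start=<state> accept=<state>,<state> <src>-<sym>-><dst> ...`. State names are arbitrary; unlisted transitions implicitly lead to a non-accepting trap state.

Track how much of `bba` has been matched so far: state S0 is no progress, S3 is the absorbing accept state reached once `bba` has occurred. Intermediate states record partial matches; on a mismatch, fall back to the longest reusable overlap.
With 4 states:
        a   b   c  
>  S0   S0  S1  S0 
   S1   S0  S2  S0 
   S2   S3  S2  S0 
 * S3   S3  S3  S3 
(> = start, * = accepting)

start=S0 accept=S3 S0-a->S0 S0-b->S1 S0-c->S0 S1-a->S0 S1-b->S2 S1-c->S0 S2-a->S3 S2-b->S2 S2-c->S0 S3-a->S3 S3-b->S3 S3-c->S3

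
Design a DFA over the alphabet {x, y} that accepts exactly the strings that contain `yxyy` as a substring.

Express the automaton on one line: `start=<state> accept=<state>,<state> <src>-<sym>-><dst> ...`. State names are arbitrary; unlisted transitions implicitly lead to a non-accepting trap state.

Track how much of `yxyy` has been matched so far: state s0 is no progress, s4 is the absorbing accept state reached once `yxyy` has occurred. Intermediate states record partial matches; on a mismatch, fall back to the longest reusable overlap.
A 5-state machine:
        x   y  
>  s0   s0  s1 
   s1   s2  s1 
   s2   s0  s3 
   s3   s2  s4 
 * s4   s4  s4 
(> = start, * = accepting)

start=s0 accept=s4 s0-x->s0 s0-y->s1 s1-x->s2 s1-y->s1 s2-x->s0 s2-y->s3 s3-x->s2 s3-y->s4 s4-x->s4 s4-y->s4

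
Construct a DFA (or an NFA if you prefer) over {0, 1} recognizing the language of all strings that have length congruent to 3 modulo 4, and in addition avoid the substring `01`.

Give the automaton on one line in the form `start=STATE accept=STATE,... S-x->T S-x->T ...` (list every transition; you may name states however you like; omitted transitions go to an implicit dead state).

Run two small machines in parallel and take their product. One (4 states) tracks the input length modulo 4; the other (3 states) tracks partial matches of the forbidden pattern `01`. Each combined state is a pair, one component from each; accept when both components accept. After merging equivalent states the machine shrinks.
9 states suffice.
        0   1  
>  q0   q1  q2 
   q1   q3  q4 
   q2   q3  q5 
   q3   q6  q4 
   q4   q4  q4 
   q5   q6  q7 
 * q6   q8  q4 
 * q7   q8  q0 
   q8   q1  q4 
(> = start, * = accepting)

start=q0 accept=q6,q7 q0-0->q1 q0-1->q2 q1-0->q3 q1-1->q4 q2-0->q3 q2-1->q5 q3-0->q6 q3-1->q4 q4-0->q4 q4-1->q4 q5-0->q6 q5-1->q7 q6-0->q8 q6-1->q4 q7-0->q8 q7-1->q0 q8-0->q1 q8-1->q4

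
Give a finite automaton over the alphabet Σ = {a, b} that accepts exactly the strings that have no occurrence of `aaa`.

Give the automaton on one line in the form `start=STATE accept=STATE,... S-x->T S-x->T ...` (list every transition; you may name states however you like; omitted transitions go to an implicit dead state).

This is the complement of 'contains `aaa`'. Use the same substring-matching states — s0 through s3 holding how much of `aaa` has just been matched — but flip the accepting set: everything except the trap s3 accepts.
        a   b  
>* s0   s1  s0 
 * s1   s2  s0 
 * s2   s3  s0 
   s3   s3  s3 
(> = start, * = accepting)

start=s0 accept=s0,s1,s2 s0-a->s1 s0-b->s0 s1-a->s2 s1-b->s0 s2-a->s3 s2-b->s0 s3-a->s3 s3-b->s3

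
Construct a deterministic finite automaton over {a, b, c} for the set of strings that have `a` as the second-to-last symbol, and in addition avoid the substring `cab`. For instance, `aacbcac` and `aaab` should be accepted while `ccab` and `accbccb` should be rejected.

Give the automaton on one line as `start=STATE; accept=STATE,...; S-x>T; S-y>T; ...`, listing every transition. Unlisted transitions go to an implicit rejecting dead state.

start=s0; accept=s4,s5,s6; s0-a>s1; s0-b>s2; s0-c>s3; s1-a>s4; s1-b>s5; s1-c>s6; s2-a>s7; s2-b>s8; s2-c>s9; s3-a>s10; s3-b>s11; s3-c>s12; s4-a>s4; s4-b>s5; s4-c>s6; s5-a>s7; s5-b>s8; s5-c>s9; s6-a>s10; s6-b>s11; s6-c>s12; s7-a>s4; s7-b>s5; s7-c>s6; s8-a>s7; s8-b>s8; s8-c>s9; s9-a>s10; s9-b>s11; s9-c>s12; s10-a>s4; s10-b>s13; s10-c>s6; s11-a>s7; s11-b>s8; s11-c>s9; s12-a>s10; s12-b>s11; s12-c>s12; s13-a>s14; s13-b>s15; s13-c>s16; s14-a>s17; s14-b>s13; s14-c>s18; s15-a>s14; s15-b>s15; s15-c>s16; s16-a>s19; s16-b>s20; s16-c>s21; s17-a>s17; s17-b>s13; s17-c>s18; s18-a>s19; s18-b>s20; s18-c>s21; s19-a>s17; s19-b>s13; s19-c>s18; s20-a>s14; s20-b>s15; s20-c>s16; s21-a>s19; s21-b>s20; s21-c>s21

Build one automaton per condition and run them in lockstep. The first has 13 states tracking the last 2 symbols read; the second has 4 states tracking partial matches of the forbidden pattern `cab`. A product state is a pair (one from each), accepting exactly when both do.
A 22-state machine:
          a    b    c  
>  s0     s1   s2   s3 
   s1     s4   s5   s6 
   s2     s7   s8   s9 
   s3    s10  s11  s12 
 * s4     s4   s5   s6 
 * s5     s7   s8   s9 
 * s6    s10  s11  s12 
   s7     s4   s5   s6 
   s8     s7   s8   s9 
   s9    s10  s11  s12 
   s10    s4  s13   s6 
   s11    s7   s8   s9 
   s12   s10  s11  s12 
   s13   s14  s15  s16 
   s14   s17  s13  s18 
   s15   s14  s15  s16 
   s16   s19  s20  s21 
   s17   s17  s13  s18 
   s18   s19  s20  s21 
   s19   s17  s13  s18 
   s20   s14  s15  s16 
   s21   s19  s20  s21 
(> = start, * = accepting)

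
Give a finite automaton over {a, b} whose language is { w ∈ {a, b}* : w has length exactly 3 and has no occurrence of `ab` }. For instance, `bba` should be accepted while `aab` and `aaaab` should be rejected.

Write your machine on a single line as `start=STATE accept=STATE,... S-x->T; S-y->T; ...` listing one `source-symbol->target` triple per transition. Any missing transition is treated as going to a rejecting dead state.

start=q0; accept=q6; q0-a->q1; q0-b->q2; q1-a->q3; q1-b->q4; q2-a->q3; q2-b->q5; q3-a->q6; q3-b->q4; q4-a->q4; q4-b->q4; q5-a->q6; q5-b->q6; q6-a->q4; q6-b->q4

Run two small machines in parallel and take their product. One (5 states) tracks the input length, saturating at 4; the other (3 states) tracks partial matches of the forbidden pattern `ab`. Each combined state is a pair, one component from each; accept when both components accept. Minimizing collapses redundant product states.
A 7-state machine:
        a   b  
>  q0   q1  q2 
   q1   q3  q4 
   q2   q3  q5 
   q3   q6  q4 
   q4   q4  q4 
   q5   q6  q6 
 * q6   q4  q4 
(> = start, * = accepting)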